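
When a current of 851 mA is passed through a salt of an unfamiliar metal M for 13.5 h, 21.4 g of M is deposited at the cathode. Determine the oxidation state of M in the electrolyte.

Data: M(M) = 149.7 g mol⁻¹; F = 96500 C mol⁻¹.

+3

Q = I·t = 0.8510 A × 48600 s = 41360 C, so n(e⁻) = 41360/96500 = 0.4286 mol.
n(M) deposited = 21.4 / 149.7 = 0.1430 mol.
Electrons per atom = n(e⁻)/n(M) = 0.4286 / 0.1430 = 3.00 ≈ 3, so the ion is M³⁺.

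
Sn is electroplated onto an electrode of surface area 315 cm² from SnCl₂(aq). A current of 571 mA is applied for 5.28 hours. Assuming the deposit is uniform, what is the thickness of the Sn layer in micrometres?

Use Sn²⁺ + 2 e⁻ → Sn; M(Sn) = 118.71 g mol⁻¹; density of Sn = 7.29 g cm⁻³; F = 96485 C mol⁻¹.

29.1 μm

Q = I·t = 0.5710 × 19008 = 10850 C; n(e⁻) = 0.1125 mol.
n(Sn) = n(e⁻)/2 = 0.05624 mol, so m = 0.05624 × 118.71 = 6.677 g.
Volume = m/ρ = 6.677 / 7.29 = 0.9159 cm³.
Thickness = V/A = 0.9159 / 315 = 0.00291 cm = 29.1 μm.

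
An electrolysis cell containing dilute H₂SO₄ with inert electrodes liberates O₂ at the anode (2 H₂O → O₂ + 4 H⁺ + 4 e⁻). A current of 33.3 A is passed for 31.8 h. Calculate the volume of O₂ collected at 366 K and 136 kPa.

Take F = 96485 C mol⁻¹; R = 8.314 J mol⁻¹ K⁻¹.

221 L

Q = I·t = 33.30 A × 114480 s = 3812000 C.
n(e⁻) = Q/F = 3812000 / 96485 = 39.51 mol.
4 electrons are transferred per O₂ molecule, so n(O₂) = 39.51 / 4 = 9.878 mol.
V = nRT/P = (9.878 × 8.314 × 366) / (136 × 10³ Pa) = 0.221 m³ = 221 L.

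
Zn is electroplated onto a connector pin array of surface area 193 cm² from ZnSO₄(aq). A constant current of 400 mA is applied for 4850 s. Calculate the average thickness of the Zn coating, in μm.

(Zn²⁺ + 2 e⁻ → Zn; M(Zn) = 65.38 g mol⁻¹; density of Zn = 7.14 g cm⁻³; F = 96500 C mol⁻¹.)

4.77 μm

Q = I·t = 0.4000 × 4850.0 = 1940 C; n(e⁻) = 0.02010 mol.
n(Zn) = n(e⁻)/2 = 0.01005 mol, so m = 0.01005 × 65.38 = 0.6572 g.
Volume = m/ρ = 0.6572 / 7.14 = 0.09204 cm³.
Thickness = V/A = 0.09204 / 193 = 4.77 × 10⁻⁴ cm = 4.77 μm.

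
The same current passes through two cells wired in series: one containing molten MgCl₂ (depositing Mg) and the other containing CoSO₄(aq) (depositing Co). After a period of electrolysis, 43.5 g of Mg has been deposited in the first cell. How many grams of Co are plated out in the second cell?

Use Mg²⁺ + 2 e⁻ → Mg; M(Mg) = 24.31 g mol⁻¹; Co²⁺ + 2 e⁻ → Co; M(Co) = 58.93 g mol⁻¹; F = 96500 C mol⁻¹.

n(Mg) = 43.5 / 24.31 = 1.789 mol.
Since Mg²⁺ + 2 e⁻ → Mg, n(e⁻) passed = 2 × 1.789 = 3.579 mol.
Cells in series carry the same charge, so the same 3.579 mol of electrons passes through cell 2.
Co²⁺ + 2 e⁻ → Co, so n(Co) = 3.579 / 2 = 1.789 mol.
m(Co) = 1.789 × 58.93 = 105 g.

105 g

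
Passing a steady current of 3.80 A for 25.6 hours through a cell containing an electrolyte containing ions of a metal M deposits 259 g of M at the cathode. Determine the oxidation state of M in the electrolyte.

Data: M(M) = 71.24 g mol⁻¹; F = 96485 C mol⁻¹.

+1

Q = I·t = 3.800 A × 92160 s = 350200 C, so n(e⁻) = 350200/96485 = 3.630 mol.
n(M) deposited = 259 / 71.24 = 3.636 mol.
Electrons per atom = n(e⁻)/n(M) = 3.630 / 3.636 = 0.998 ≈ 1, so the ion is M⁺.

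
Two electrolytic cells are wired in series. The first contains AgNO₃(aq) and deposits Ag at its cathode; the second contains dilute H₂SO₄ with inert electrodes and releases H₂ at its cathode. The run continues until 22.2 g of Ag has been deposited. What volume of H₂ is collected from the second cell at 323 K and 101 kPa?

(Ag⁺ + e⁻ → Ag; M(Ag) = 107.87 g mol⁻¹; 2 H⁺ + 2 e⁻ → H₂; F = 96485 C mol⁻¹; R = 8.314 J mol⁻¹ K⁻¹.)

2.74 L

n(Ag) = 22.2 / 107.87 = 0.2058 mol, so n(e⁻) = 1 × 0.2058 = 0.2058 mol.
The cells are in series, so the same 0.2058 mol of electrons passes through the second cell.
2 H⁺ + 2 e⁻ → H₂ — 2 mol e⁻ per mol H₂, so n(H₂) = 0.2058/2 = 0.1029 mol.
V = nRT/P = (0.1029 × 8.314 × 323) / (101 × 10³) = 0.00274 m³ = 2.74 L.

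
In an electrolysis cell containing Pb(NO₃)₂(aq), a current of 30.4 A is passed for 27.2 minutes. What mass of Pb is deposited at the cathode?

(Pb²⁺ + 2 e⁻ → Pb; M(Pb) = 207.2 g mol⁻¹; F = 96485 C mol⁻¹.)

53.3 g

Q = I·t = 30.40 A × 1632.0 s = 49610 C.
n(e⁻) = Q/F = 49610 / 96485 = 0.5142 mol.
Pb²⁺ + 2 e⁻ → Pb, so n(Pb) = n(e⁻)/2 = 0.2571 mol.
m = n·M = 0.2571 × 207.2 = 53.3 g.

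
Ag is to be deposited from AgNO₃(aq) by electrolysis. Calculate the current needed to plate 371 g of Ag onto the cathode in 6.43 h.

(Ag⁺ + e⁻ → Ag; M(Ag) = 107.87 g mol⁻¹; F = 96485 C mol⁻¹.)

n(Ag) = 371 / 107.87 = 3.439 mol.
n(e⁻) = 1 × 3.439 = 3.439 mol.
Q = n(e⁻)·F = 3.439 × 96485 = 331800 C.
I = Q/t = 331800 / 23148 s = 14.3 A.

14.3 A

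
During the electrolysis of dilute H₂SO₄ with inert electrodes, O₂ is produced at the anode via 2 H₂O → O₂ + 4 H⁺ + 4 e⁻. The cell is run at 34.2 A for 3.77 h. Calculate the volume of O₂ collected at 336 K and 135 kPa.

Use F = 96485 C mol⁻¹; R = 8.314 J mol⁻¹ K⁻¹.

Q = I·t = 34.20 A × 13572 s = 464200 C.
n(e⁻) = Q/F = 464200 / 96485 = 4.811 mol.
4 electrons are transferred per O₂ molecule, so n(O₂) = 4.811 / 4 = 1.203 mol.
V = nRT/P = (1.203 × 8.314 × 336) / (135 × 10³ Pa) = 0.0249 m³ = 24.9 L.

24.9 L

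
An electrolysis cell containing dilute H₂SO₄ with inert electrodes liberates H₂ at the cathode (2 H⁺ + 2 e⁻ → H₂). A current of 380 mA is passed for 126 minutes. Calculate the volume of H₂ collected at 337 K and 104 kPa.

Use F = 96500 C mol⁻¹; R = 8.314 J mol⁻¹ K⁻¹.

0.401 L

Q = I·t = 0.3800 A × 7560.0 s = 2873 C.
n(e⁻) = Q/F = 2873 / 96500 = 0.02977 mol.
2 electrons are transferred per H₂ molecule, so n(H₂) = 0.02977 / 2 = 0.01488 mol.
V = nRT/P = (0.01488 × 8.314 × 337) / (104 × 10³ Pa) = 4.01 × 10⁻⁴ m³ = 0.401 L.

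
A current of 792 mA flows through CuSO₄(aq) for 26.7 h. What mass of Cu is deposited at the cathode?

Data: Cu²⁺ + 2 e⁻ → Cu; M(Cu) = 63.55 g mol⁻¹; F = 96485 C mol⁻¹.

Q = I·t = 0.7920 A × 96120 s = 76130 C.
n(e⁻) = Q/F = 76130 / 96485 = 0.7890 mol.
Cu²⁺ + 2 e⁻ → Cu, so n(Cu) = n(e⁻)/2 = 0.3945 mol.
m = n·M = 0.3945 × 63.55 = 25.1 g.

25.1 g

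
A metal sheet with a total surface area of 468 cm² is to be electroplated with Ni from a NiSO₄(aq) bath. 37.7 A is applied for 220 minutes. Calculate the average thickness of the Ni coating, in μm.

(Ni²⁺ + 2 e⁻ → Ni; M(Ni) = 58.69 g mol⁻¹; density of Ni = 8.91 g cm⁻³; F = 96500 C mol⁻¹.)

Q = I·t = 37.70 × 13200 = 497600 C; n(e⁻) = 5.157 mol.
n(Ni) = n(e⁻)/2 = 2.578 mol, so m = 2.578 × 58.69 = 151.3 g.
Volume = m/ρ = 151.3 / 8.91 = 16.98 cm³.
Thickness = V/A = 16.98 / 468 = 0.0363 cm = 363 μm.

363 μm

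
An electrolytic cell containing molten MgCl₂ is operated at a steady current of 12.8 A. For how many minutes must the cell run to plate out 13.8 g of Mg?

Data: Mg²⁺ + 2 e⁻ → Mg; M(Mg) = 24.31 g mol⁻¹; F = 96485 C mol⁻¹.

n(Mg) = m/M = 13.8 / 24.31 = 0.5677 mol.
Each Mg atom requires 2 electrons, so n(e⁻) = 2 × 0.5677 = 1.135 mol.
Q = n(e⁻)·F = 1.135 × 96485 = 109500 C.
t = Q/I = 109500 / 12.80 A = 8558 s = 143 min.

143 min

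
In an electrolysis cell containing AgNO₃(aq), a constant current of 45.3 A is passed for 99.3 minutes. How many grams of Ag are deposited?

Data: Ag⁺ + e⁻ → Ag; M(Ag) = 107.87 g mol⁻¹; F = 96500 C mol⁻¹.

302 g

Q = I·t = 45.30 A × 5958.0 s = 269900 C.
n(e⁻) = Q/F = 269900 / 96500 = 2.797 mol.
Ag⁺ + e⁻ → Ag, so n(Ag) = n(e⁻)/1 = 2.797 mol.
m = n·M = 2.797 × 107.87 = 302 g.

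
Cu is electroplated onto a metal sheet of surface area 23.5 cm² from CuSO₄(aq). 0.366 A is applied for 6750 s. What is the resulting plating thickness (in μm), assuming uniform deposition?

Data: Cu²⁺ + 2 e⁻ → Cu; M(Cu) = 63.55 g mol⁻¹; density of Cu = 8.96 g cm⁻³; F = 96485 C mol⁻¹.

38.6 μm

Q = I·t = 0.3660 × 6750.0 = 2470 C; n(e⁻) = 0.02561 mol.
n(Cu) = n(e⁻)/2 = 0.01280 mol, so m = 0.01280 × 63.55 = 0.8136 g.
Volume = m/ρ = 0.8136 / 8.96 = 0.09080 cm³.
Thickness = V/A = 0.09080 / 23.5 = 0.00386 cm = 38.6 μm.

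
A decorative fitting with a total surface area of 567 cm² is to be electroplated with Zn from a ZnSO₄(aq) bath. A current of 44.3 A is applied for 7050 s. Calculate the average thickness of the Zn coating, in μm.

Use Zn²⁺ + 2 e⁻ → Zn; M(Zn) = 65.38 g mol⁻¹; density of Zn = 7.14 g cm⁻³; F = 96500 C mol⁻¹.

Q = I·t = 44.30 × 7050.0 = 312300 C; n(e⁻) = 3.236 mol.
n(Zn) = n(e⁻)/2 = 1.618 mol, so m = 1.618 × 65.38 = 105.8 g.
Volume = m/ρ = 105.8 / 7.14 = 14.82 cm³.
Thickness = V/A = 14.82 / 567 = 0.0261 cm = 261 μm.

261 μm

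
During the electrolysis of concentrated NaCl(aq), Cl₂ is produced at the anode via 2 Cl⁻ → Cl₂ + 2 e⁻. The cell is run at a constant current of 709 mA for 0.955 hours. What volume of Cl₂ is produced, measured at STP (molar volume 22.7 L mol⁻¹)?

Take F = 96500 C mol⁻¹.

Q = I·t = 0.7090 A × 3438.0 s = 2438 C.
n(e⁻) = Q/F = 2438 / 96500 = 0.02526 mol.
2 electrons are transferred per Cl₂ molecule, so n(Cl₂) = 0.02526 / 2 = 0.01263 mol.
V = n × V_m = 0.01263 × 22.7 = 0.287 L.

0.287 L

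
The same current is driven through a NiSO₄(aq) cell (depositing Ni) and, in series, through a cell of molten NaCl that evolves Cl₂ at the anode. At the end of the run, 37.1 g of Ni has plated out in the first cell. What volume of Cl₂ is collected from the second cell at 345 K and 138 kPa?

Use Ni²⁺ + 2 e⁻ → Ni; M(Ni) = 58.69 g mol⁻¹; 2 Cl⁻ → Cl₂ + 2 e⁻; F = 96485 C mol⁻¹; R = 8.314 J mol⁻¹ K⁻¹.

n(Ni) = 37.1 / 58.69 = 0.6321 mol, so n(e⁻) = 2 × 0.6321 = 1.264 mol.
The cells are in series, so the same 1.264 mol of electrons passes through the second cell.
2 Cl⁻ → Cl₂ + 2 e⁻ — 2 mol e⁻ per mol Cl₂, so n(Cl₂) = 1.264/2 = 0.6321 mol.
V = nRT/P = (0.6321 × 8.314 × 345) / (138 × 10³) = 0.0131 m³ = 13.1 L.

13.1 L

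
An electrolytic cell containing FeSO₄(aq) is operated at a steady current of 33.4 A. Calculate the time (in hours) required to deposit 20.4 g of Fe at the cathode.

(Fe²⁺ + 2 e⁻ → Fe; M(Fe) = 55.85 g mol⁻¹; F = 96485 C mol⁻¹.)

0.586 h

n(Fe) = m/M = 20.4 / 55.85 = 0.3653 mol.
Each Fe atom requires 2 electrons, so n(e⁻) = 2 × 0.3653 = 0.7305 mol.
Q = n(e⁻)·F = 0.7305 × 96485 = 70490 C.
t = Q/I = 70490 / 33.40 A = 2110 s = 0.586 h.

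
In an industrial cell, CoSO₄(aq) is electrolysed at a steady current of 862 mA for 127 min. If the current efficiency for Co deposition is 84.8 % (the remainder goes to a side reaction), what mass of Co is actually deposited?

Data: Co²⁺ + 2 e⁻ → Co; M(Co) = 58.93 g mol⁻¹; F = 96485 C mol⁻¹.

1.70 g

Q = I·t = 0.8620 × 7620.0 = 6568 C.
n(e⁻) = 6568/96485 = 0.06808 mol; theoretically n(Co) = 0.06808/2 = 0.03404 mol, m_theo = 2.006 g.
At 84.8 % efficiency, m_actual = 0.848 × 2.006 = 1.70 g.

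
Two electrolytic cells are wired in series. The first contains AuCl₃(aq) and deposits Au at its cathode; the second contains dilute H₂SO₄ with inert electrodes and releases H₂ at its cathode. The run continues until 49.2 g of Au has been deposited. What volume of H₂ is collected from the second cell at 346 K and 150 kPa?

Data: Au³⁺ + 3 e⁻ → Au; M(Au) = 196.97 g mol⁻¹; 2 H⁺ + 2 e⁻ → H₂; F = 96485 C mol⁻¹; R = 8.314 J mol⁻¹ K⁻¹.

n(Au) = 49.2 / 196.97 = 0.2498 mol, so n(e⁻) = 3 × 0.2498 = 0.7494 mol.
The cells are in series, so the same 0.7494 mol of electrons passes through the second cell.
2 H⁺ + 2 e⁻ → H₂ — 2 mol e⁻ per mol H₂, so n(H₂) = 0.7494/2 = 0.3747 mol.
V = nRT/P = (0.3747 × 8.314 × 346) / (150 × 10³) = 0.00719 m³ = 7.19 L.

7.19 L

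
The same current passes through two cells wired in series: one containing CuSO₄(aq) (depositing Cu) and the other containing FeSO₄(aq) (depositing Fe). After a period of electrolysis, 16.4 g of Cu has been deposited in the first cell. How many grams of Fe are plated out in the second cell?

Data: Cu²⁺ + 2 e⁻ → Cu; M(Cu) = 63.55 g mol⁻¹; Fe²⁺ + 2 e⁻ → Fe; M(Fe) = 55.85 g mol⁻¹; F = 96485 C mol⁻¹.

14.4 g

n(Cu) = 16.4 / 63.55 = 0.2581 mol.
Since Cu²⁺ + 2 e⁻ → Cu, n(e⁻) passed = 2 × 0.2581 = 0.5161 mol.
Cells in series carry the same charge, so the same 0.5161 mol of electrons passes through cell 2.
Fe²⁺ + 2 e⁻ → Fe, so n(Fe) = 0.5161 / 2 = 0.2581 mol.
m(Fe) = 0.2581 × 55.85 = 14.4 g.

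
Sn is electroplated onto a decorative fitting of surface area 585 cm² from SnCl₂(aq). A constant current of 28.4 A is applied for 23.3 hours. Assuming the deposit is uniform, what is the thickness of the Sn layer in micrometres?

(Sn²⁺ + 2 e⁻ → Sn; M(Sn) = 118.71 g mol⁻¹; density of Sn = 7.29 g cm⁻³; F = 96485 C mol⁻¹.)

3440 μm

Q = I·t = 28.40 × 83880 = 2382000 C; n(e⁻) = 24.69 mol.
n(Sn) = n(e⁻)/2 = 12.34 mol, so m = 12.34 × 118.71 = 1465 g.
Volume = m/ρ = 1465 / 7.29 = 201.0 cm³.
Thickness = V/A = 201.0 / 585 = 0.344 cm = 3440 μm.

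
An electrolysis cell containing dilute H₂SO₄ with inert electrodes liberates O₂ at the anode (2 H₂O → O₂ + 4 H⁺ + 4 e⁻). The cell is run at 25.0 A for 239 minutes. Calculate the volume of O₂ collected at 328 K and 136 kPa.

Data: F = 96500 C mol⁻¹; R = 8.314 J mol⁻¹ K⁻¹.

18.6 L

Q = I·t = 25.00 A × 14340 s = 358500 C.
n(e⁻) = Q/F = 358500 / 96500 = 3.715 mol.
4 electrons are transferred per O₂ molecule, so n(O₂) = 3.715 / 4 = 0.9288 mol.
V = nRT/P = (0.9288 × 8.314 × 328) / (136 × 10³ Pa) = 0.0186 m³ = 18.6 L.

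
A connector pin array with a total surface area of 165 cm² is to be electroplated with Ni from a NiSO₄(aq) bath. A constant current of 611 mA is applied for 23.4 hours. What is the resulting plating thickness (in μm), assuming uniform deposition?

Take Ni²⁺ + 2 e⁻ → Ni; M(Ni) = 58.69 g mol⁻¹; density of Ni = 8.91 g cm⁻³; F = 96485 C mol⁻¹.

Q = I·t = 0.6110 × 84240 = 51470 C; n(e⁻) = 0.5335 mol.
n(Ni) = n(e⁻)/2 = 0.2667 mol, so m = 0.2667 × 58.69 = 15.65 g.
Volume = m/ρ = 15.65 / 8.91 = 1.757 cm³.
Thickness = V/A = 1.757 / 165 = 0.0106 cm = 106 μm.

106 μm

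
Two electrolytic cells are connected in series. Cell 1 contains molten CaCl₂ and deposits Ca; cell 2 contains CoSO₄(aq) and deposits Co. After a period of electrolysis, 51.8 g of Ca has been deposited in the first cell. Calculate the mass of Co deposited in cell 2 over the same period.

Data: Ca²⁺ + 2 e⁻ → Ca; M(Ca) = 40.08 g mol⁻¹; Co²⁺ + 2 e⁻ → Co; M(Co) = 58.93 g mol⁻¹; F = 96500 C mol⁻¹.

76.2 g

n(Ca) = 51.8 / 40.08 = 1.292 mol.
Since Ca²⁺ + 2 e⁻ → Ca, n(e⁻) passed = 2 × 1.292 = 2.585 mol.
Cells in series carry the same charge, so the same 2.585 mol of electrons passes through cell 2.
Co²⁺ + 2 e⁻ → Co, so n(Co) = 2.585 / 2 = 1.292 mol.
m(Co) = 1.292 × 58.93 = 76.2 g.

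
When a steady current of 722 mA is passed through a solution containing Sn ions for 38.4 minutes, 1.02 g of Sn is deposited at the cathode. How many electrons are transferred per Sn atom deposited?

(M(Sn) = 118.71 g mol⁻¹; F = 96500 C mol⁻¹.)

2

Q = I·t = 0.7220 A × 2304.0 s = 1663 C, so n(e⁻) = 1663/96500 = 0.01724 mol.
n(Sn) deposited = 1.02 / 118.71 = 0.008592 mol.
Electrons per atom = n(e⁻)/n(Sn) = 0.01724 / 0.008592 = 2.01 ≈ 2, so the ion is Sn²⁺.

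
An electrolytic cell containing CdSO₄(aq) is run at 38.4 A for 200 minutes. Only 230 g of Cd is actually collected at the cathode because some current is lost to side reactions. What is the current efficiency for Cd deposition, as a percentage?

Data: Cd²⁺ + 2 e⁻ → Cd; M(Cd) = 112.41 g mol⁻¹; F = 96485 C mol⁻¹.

85.7 %

Q = I·t = 38.40 × 12000 = 460800 C; n(e⁻) = 460800/96485 = 4.776 mol.
Theoretical n(Cd) = n(e⁻)/2 = 2.388 mol, i.e. m_theo = 2.388 × 112.41 = 268.4 g.
Efficiency = m_actual / m_theo = 230 / 268.4 = 85.7 %.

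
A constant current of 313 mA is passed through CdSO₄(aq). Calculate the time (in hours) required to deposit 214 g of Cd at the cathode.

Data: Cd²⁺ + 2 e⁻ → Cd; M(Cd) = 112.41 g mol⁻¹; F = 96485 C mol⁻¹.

n(Cd) = m/M = 214 / 112.41 = 1.904 mol.
Each Cd atom requires 2 electrons, so n(e⁻) = 2 × 1.904 = 3.807 mol.
Q = n(e⁻)·F = 3.807 × 96485 = 367400 C.
t = Q/I = 367400 / 0.3130 A = 1174000 s = 326 h.

326 h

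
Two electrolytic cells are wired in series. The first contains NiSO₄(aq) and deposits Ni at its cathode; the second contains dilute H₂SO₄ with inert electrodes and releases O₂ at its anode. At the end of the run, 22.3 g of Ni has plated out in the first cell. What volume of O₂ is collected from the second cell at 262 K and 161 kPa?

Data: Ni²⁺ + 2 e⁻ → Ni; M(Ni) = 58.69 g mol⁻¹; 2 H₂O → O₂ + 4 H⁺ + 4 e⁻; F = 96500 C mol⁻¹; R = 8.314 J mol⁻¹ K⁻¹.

n(Ni) = 22.3 / 58.69 = 0.3800 mol, so n(e⁻) = 2 × 0.3800 = 0.7599 mol.
The cells are in series, so the same 0.7599 mol of electrons passes through the second cell.
2 H₂O → O₂ + 4 H⁺ + 4 e⁻ — 4 mol e⁻ per mol O₂, so n(O₂) = 0.7599/4 = 0.1900 mol.
V = nRT/P = (0.1900 × 8.314 × 262) / (161 × 10³) = 0.00257 m³ = 2.57 L.

2.57 L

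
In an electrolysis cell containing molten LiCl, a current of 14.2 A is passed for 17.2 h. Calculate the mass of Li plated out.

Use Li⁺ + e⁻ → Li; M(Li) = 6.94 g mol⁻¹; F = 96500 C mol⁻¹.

63.2 g

Q = I·t = 14.20 A × 61920 s = 879300 C.
n(e⁻) = Q/F = 879300 / 96500 = 9.112 mol.
Li⁺ + e⁻ → Li, so n(Li) = n(e⁻)/1 = 9.112 mol.
m = n·M = 9.112 × 6.94 = 63.2 g.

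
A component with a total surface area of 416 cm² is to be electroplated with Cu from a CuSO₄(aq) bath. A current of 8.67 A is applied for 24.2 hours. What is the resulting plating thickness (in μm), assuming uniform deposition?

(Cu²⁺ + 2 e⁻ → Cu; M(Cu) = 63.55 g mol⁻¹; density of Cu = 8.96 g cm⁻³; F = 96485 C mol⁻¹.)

667 μm

Q = I·t = 8.670 × 87120 = 755300 C; n(e⁻) = 7.828 mol.
n(Cu) = n(e⁻)/2 = 3.914 mol, so m = 3.914 × 63.55 = 248.7 g.
Volume = m/ρ = 248.7 / 8.96 = 27.76 cm³.
Thickness = V/A = 27.76 / 416 = 0.0667 cm = 667 μm.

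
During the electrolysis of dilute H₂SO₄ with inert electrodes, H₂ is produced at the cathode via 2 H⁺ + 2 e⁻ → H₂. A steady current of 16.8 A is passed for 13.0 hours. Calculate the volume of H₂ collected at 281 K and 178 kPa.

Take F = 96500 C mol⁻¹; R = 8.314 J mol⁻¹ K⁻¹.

Q = I·t = 16.80 A × 46800 s = 786200 C.
n(e⁻) = Q/F = 786200 / 96500 = 8.148 mol.
2 electrons are transferred per H₂ molecule, so n(H₂) = 8.148 / 2 = 4.074 mol.
V = nRT/P = (4.074 × 8.314 × 281) / (178 × 10³ Pa) = 0.0535 m³ = 53.5 L.

53.5 L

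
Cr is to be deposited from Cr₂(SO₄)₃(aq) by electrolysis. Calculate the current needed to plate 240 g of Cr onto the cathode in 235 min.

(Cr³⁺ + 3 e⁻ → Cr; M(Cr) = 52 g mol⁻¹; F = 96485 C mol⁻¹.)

94.7 A

n(Cr) = 240 / 52 = 4.615 mol.
n(e⁻) = 3 × 4.615 = 13.85 mol.
Q = n(e⁻)·F = 13.85 × 96485 = 1336000 C.
I = Q/t = 1336000 / 14100 s = 94.7 A.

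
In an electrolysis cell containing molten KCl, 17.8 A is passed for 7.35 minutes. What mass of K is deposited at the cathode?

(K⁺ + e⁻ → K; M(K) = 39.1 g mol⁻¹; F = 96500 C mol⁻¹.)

Q = I·t = 17.80 A × 441.00 s = 7850 C.
n(e⁻) = Q/F = 7850 / 96500 = 0.08135 mol.
K⁺ + e⁻ → K, so n(K) = n(e⁻)/1 = 0.08135 mol.
m = n·M = 0.08135 × 39.1 = 3.18 g.

3.18 g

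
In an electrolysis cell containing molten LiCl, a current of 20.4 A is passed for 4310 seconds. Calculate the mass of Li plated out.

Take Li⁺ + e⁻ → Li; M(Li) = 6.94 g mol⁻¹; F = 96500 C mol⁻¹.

6.32 g

Q = I·t = 20.40 A × 4310.0 s = 87920 C.
n(e⁻) = Q/F = 87920 / 96500 = 0.9111 mol.
Li⁺ + e⁻ → Li, so n(Li) = n(e⁻)/1 = 0.9111 mol.
m = n·M = 0.9111 × 6.94 = 6.32 g.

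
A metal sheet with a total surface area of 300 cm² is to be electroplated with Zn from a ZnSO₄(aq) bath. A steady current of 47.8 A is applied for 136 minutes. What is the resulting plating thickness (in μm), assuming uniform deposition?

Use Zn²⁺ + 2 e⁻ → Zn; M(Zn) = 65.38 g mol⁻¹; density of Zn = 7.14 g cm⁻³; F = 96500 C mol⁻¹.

617 μm

Q = I·t = 47.80 × 8160.0 = 390000 C; n(e⁻) = 4.042 mol.
n(Zn) = n(e⁻)/2 = 2.021 mol, so m = 2.021 × 65.38 = 132.1 g.
Volume = m/ρ = 132.1 / 7.14 = 18.51 cm³.
Thickness = V/A = 18.51 / 300 = 0.0617 cm = 617 μm.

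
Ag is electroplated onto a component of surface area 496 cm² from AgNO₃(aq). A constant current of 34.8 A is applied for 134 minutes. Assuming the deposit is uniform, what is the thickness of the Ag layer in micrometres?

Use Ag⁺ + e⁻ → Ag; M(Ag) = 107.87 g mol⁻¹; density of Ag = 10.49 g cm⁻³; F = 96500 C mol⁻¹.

Q = I·t = 34.80 × 8040.0 = 279800 C; n(e⁻) = 2.899 mol.
n(Ag) = n(e⁻)/1 = 2.899 mol, so m = 2.899 × 107.87 = 312.8 g.
Volume = m/ρ = 312.8 / 10.49 = 29.81 cm³.
Thickness = V/A = 29.81 / 496 = 0.0601 cm = 601 μm.

601 μm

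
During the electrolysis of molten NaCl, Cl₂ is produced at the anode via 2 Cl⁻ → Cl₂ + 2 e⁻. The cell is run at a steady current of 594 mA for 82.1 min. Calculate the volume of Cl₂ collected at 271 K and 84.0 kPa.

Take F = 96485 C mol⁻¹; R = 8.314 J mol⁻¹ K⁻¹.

0.407 L

Q = I·t = 0.5940 A × 4926.0 s = 2926 C.
n(e⁻) = Q/F = 2926 / 96485 = 0.03033 mol.
2 electrons are transferred per Cl₂ molecule, so n(Cl₂) = 0.03033 / 2 = 0.01516 mol.
V = nRT/P = (0.01516 × 8.314 × 271) / (84.0 × 10³ Pa) = 4.07 × 10⁻⁴ m³ = 0.407 L.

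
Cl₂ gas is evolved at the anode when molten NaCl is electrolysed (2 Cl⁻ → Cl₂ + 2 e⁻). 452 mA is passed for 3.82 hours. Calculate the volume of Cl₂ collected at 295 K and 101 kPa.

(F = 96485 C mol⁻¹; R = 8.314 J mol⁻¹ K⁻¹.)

0.782 L

Q = I·t = 0.4520 A × 13752 s = 6216 C.
n(e⁻) = Q/F = 6216 / 96485 = 0.06442 mol.
2 electrons are transferred per Cl₂ molecule, so n(Cl₂) = 0.06442 / 2 = 0.03221 mol.
V = nRT/P = (0.03221 × 8.314 × 295) / (101 × 10³ Pa) = 7.82 × 10⁻⁴ m³ = 0.782 L.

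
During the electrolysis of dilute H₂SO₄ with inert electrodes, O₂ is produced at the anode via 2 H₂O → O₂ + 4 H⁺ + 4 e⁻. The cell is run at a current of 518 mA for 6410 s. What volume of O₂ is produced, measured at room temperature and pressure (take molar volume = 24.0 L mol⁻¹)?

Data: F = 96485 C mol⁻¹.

0.206 L

Q = I·t = 0.5180 A × 6410.0 s = 3320 C.
n(e⁻) = Q/F = 3320 / 96485 = 0.03441 mol.
4 electrons are transferred per O₂ molecule, so n(O₂) = 0.03441 / 4 = 0.008603 mol.
V = n × V_m = 0.008603 × 24.0 = 0.206 L.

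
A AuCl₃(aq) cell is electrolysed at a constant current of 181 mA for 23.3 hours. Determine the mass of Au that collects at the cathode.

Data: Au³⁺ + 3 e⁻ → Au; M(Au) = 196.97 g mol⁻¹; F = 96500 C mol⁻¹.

10.3 g

Q = I·t = 0.1810 A × 83880 s = 15180 C.
n(e⁻) = Q/F = 15180 / 96500 = 0.1573 mol.
Au³⁺ + 3 e⁻ → Au, so n(Au) = n(e⁻)/3 = 0.05244 mol.
m = n·M = 0.05244 × 196.97 = 10.3 g.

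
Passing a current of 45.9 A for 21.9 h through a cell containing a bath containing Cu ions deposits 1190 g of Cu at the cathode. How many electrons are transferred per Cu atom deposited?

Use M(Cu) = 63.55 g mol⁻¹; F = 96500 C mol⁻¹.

Q = I·t = 45.90 A × 78840 s = 3619000 C, so n(e⁻) = 3619000/96500 = 37.50 mol.
n(Cu) deposited = 1190 / 63.55 = 18.73 mol.
Electrons per atom = n(e⁻)/n(Cu) = 37.50 / 18.73 = 2.00 ≈ 2, so the ion is Cu²⁺.

2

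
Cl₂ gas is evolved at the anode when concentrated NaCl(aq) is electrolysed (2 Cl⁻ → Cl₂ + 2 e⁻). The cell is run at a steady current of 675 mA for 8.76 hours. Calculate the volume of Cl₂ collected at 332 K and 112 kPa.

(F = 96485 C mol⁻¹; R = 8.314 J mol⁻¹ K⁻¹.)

Q = I·t = 0.6750 A × 31536 s = 21290 C.
n(e⁻) = Q/F = 21290 / 96485 = 0.2206 mol.
2 electrons are transferred per Cl₂ molecule, so n(Cl₂) = 0.2206 / 2 = 0.1103 mol.
V = nRT/P = (0.1103 × 8.314 × 332) / (112 × 10³ Pa) = 0.00272 m³ = 2.72 L.

2.72 L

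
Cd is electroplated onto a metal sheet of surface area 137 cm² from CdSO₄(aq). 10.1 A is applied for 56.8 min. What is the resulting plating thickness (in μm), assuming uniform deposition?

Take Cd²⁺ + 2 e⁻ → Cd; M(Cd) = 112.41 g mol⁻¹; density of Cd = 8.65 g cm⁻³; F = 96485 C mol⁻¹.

169 μm

Q = I·t = 10.10 × 3408.0 = 34420 C; n(e⁻) = 0.3567 mol.
n(Cd) = n(e⁻)/2 = 0.1784 mol, so m = 0.1784 × 112.41 = 20.05 g.
Volume = m/ρ = 20.05 / 8.65 = 2.318 cm³.
Thickness = V/A = 2.318 / 137 = 0.0169 cm = 169 μm.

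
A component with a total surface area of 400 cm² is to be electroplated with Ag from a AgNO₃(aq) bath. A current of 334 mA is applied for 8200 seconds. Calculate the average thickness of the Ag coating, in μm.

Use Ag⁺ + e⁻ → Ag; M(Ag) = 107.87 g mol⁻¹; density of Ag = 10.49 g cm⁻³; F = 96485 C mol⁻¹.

Q = I·t = 0.3340 × 8200.0 = 2739 C; n(e⁻) = 0.02839 mol.
n(Ag) = n(e⁻)/1 = 0.02839 mol, so m = 0.02839 × 107.87 = 3.062 g.
Volume = m/ρ = 3.062 / 10.49 = 0.2919 cm³.
Thickness = V/A = 0.2919 / 400 = 7.30 × 10⁻⁴ cm = 7.30 μm.

7.30 μm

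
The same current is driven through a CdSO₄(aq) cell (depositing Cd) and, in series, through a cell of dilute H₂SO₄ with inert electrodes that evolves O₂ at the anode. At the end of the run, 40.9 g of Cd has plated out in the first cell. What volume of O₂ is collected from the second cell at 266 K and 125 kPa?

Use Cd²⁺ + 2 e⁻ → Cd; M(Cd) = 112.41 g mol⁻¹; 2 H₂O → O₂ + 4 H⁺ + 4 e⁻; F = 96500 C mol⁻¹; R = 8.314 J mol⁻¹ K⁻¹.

3.22 L

n(Cd) = 40.9 / 112.41 = 0.3638 mol, so n(e⁻) = 2 × 0.3638 = 0.7277 mol.
The cells are in series, so the same 0.7277 mol of electrons passes through the second cell.
2 H₂O → O₂ + 4 H⁺ + 4 e⁻ — 4 mol e⁻ per mol O₂, so n(O₂) = 0.7277/4 = 0.1819 mol.
V = nRT/P = (0.1819 × 8.314 × 266) / (125 × 10³) = 0.00322 m³ = 3.22 L.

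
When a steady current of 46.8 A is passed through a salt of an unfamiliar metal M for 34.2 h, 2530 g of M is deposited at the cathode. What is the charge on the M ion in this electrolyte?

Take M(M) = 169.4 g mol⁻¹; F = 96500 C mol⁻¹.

+4

Q = I·t = 46.80 A × 123120 s = 5762000 C, so n(e⁻) = 5762000/96500 = 59.71 mol.
n(M) deposited = 2530 / 169.4 = 14.94 mol.
Electrons per atom = n(e⁻)/n(M) = 59.71 / 14.94 = 4.00 ≈ 4, so the ion is M⁴⁺.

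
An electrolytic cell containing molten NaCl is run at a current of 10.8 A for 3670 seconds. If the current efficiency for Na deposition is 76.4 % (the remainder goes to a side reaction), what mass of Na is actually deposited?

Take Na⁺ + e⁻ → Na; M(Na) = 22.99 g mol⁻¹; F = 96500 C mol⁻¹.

7.21 g

Q = I·t = 10.80 × 3670.0 = 39640 C.
n(e⁻) = 39640/96500 = 0.4107 mol; theoretically n(Na) = 0.4107/1 = 0.4107 mol, m_theo = 9.443 g.
At 76.4 % efficiency, m_actual = 0.764 × 9.443 = 7.21 g.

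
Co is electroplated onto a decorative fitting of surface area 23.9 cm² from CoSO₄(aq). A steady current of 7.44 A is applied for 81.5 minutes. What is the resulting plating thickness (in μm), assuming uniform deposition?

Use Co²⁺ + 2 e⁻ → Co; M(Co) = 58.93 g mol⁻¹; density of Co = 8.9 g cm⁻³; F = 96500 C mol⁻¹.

522 μm

Q = I·t = 7.440 × 4890.0 = 36380 C; n(e⁻) = 0.3770 mol.
n(Co) = n(e⁻)/2 = 0.1885 mol, so m = 0.1885 × 58.93 = 11.11 g.
Volume = m/ρ = 11.11 / 8.9 = 1.248 cm³.
Thickness = V/A = 1.248 / 23.9 = 0.0522 cm = 522 μm.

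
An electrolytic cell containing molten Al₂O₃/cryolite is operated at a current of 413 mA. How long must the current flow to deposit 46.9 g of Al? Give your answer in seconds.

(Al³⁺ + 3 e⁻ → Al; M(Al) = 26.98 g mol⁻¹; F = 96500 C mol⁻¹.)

n(Al) = m/M = 46.9 / 26.98 = 1.738 mol.
Each Al atom requires 3 electrons, so n(e⁻) = 3 × 1.738 = 5.215 mol.
Q = n(e⁻)·F = 5.215 × 96500 = 503200 C.
t = Q/I = 503200 / 0.4130 A = 1219000 s.

1.22 × 10⁶ s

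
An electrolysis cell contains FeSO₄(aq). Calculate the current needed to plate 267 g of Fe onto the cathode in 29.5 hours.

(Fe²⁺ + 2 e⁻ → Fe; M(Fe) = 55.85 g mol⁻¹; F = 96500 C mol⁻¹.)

8.69 A

n(Fe) = 267 / 55.85 = 4.781 mol.
n(e⁻) = 2 × 4.781 = 9.561 mol.
Q = n(e⁻)·F = 9.561 × 96500 = 922700 C.
I = Q/t = 922700 / 106200 s = 8.69 A.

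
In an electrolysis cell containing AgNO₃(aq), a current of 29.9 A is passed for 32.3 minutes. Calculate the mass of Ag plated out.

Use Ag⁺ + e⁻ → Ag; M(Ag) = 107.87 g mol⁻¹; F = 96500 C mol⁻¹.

Q = I·t = 29.90 A × 1938.0 s = 57950 C.
n(e⁻) = Q/F = 57950 / 96500 = 0.6005 mol.
Ag⁺ + e⁻ → Ag, so n(Ag) = n(e⁻)/1 = 0.6005 mol.
m = n·M = 0.6005 × 107.87 = 64.8 g.

64.8 g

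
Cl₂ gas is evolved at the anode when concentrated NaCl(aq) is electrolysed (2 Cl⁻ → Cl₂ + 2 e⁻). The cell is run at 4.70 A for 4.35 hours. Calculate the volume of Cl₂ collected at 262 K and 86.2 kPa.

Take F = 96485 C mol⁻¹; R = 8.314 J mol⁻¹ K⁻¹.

9.64 L

Q = I·t = 4.700 A × 15660 s = 73600 C.
n(e⁻) = Q/F = 73600 / 96485 = 0.7628 mol.
2 electrons are transferred per Cl₂ molecule, so n(Cl₂) = 0.7628 / 2 = 0.3814 mol.
V = nRT/P = (0.3814 × 8.314 × 262) / (86.2 × 10³ Pa) = 0.00964 m³ = 9.64 L.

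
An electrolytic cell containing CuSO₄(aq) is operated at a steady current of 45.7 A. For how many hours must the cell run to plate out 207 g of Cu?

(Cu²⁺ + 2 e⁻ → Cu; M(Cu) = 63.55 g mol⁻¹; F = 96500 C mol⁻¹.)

3.82 h

n(Cu) = m/M = 207 / 63.55 = 3.257 mol.
Each Cu atom requires 2 electrons, so n(e⁻) = 2 × 3.257 = 6.515 mol.
Q = n(e⁻)·F = 6.515 × 96500 = 628700 C.
t = Q/I = 628700 / 45.70 A = 13760 s = 3.82 h.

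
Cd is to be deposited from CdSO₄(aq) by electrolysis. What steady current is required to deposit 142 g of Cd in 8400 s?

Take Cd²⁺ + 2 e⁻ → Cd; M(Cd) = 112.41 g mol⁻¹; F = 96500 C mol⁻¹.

n(Cd) = 142 / 112.41 = 1.263 mol.
n(e⁻) = 2 × 1.263 = 2.526 mol.
Q = n(e⁻)·F = 2.526 × 96500 = 243800 C.
I = Q/t = 243800 / 8400.0 s = 29.0 A.

29.0 A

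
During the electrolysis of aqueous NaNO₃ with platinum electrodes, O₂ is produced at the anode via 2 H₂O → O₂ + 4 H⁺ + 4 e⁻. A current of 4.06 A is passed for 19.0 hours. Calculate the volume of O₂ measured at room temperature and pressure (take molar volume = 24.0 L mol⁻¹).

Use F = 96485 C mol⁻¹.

Q = I·t = 4.060 A × 68400 s = 277700 C.
n(e⁻) = Q/F = 277700 / 96485 = 2.878 mol.
4 electrons are transferred per O₂ molecule, so n(O₂) = 2.878 / 4 = 0.7196 mol.
V = n × V_m = 0.7196 × 24.0 = 17.3 L.

17.3 L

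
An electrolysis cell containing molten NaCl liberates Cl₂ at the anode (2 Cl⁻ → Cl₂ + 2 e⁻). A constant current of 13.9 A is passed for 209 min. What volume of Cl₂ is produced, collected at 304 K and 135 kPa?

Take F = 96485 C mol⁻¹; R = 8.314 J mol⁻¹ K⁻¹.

16.9 L

Q = I·t = 13.90 A × 12540 s = 174300 C.
n(e⁻) = Q/F = 174300 / 96485 = 1.807 mol.
2 electrons are transferred per Cl₂ molecule, so n(Cl₂) = 1.807 / 2 = 0.9033 mol.
V = nRT/P = (0.9033 × 8.314 × 304) / (135 × 10³ Pa) = 0.0169 m³ = 16.9 L.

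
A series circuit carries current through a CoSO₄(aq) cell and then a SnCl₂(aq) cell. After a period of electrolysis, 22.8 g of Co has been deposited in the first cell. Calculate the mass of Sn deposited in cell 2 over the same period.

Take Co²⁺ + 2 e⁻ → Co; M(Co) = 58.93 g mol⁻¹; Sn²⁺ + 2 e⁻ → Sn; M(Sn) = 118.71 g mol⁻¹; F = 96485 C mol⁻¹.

45.9 g

n(Co) = 22.8 / 58.93 = 0.3869 mol.
Since Co²⁺ + 2 e⁻ → Co, n(e⁻) passed = 2 × 0.3869 = 0.7738 mol.
Cells in series carry the same charge, so the same 0.7738 mol of electrons passes through cell 2.
Sn²⁺ + 2 e⁻ → Sn, so n(Sn) = 0.7738 / 2 = 0.3869 mol.
m(Sn) = 0.3869 × 118.71 = 45.9 g.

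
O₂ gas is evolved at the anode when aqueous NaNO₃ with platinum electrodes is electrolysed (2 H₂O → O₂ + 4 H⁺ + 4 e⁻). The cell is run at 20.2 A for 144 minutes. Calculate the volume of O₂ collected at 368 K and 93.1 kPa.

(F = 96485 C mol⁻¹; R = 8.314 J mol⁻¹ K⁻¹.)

14.9 L

Q = I·t = 20.20 A × 8640.0 s = 174500 C.
n(e⁻) = Q/F = 174500 / 96485 = 1.809 mol.
4 electrons are transferred per O₂ molecule, so n(O₂) = 1.809 / 4 = 0.4522 mol.
V = nRT/P = (0.4522 × 8.314 × 368) / (93.1 × 10³ Pa) = 0.0149 m³ = 14.9 L.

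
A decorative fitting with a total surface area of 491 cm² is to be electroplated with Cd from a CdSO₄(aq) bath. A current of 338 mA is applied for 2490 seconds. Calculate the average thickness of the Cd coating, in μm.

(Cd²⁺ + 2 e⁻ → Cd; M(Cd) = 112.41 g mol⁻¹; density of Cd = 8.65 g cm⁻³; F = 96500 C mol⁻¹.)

Q = I·t = 0.3380 × 2490.0 = 841.6 C; n(e⁻) = 0.008721 mol.
n(Cd) = n(e⁻)/2 = 0.004361 mol, so m = 0.004361 × 112.41 = 0.4902 g.
Volume = m/ρ = 0.4902 / 8.65 = 0.05667 cm³.
Thickness = V/A = 0.05667 / 491 = 1.15 × 10⁻⁴ cm = 1.15 μm.

1.15 μm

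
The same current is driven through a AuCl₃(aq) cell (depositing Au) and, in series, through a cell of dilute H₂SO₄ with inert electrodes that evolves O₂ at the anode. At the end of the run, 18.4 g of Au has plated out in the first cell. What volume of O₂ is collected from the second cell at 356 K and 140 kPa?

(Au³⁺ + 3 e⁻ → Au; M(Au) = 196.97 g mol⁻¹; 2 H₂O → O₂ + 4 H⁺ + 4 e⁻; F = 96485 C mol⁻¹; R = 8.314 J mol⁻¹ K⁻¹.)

n(Au) = 18.4 / 196.97 = 0.09342 mol, so n(e⁻) = 3 × 0.09342 = 0.2802 mol.
The cells are in series, so the same 0.2802 mol of electrons passes through the second cell.
2 H₂O → O₂ + 4 H⁺ + 4 e⁻ — 4 mol e⁻ per mol O₂, so n(O₂) = 0.2802/4 = 0.07006 mol.
V = nRT/P = (0.07006 × 8.314 × 356) / (140 × 10³) = 0.00148 m³ = 1.48 L.

1.48 L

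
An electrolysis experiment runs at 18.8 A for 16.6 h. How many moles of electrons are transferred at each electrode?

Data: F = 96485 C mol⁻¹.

11.6 mol

Q = I·t = 18.80 A × 59760 s = 1123000 C.
n(e⁻) = Q/F = 1123000 / 96485 = 11.6 mol.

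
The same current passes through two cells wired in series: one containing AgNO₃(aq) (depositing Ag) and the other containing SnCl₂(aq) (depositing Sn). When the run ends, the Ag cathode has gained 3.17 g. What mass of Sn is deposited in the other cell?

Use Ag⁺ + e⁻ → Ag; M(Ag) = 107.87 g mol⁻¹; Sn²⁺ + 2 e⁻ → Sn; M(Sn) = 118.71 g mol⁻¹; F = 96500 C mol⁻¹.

n(Ag) = 3.17 / 107.87 = 0.02939 mol.
Since Ag⁺ + e⁻ → Ag, n(e⁻) passed = 1 × 0.02939 = 0.02939 mol.
Cells in series carry the same charge, so the same 0.02939 mol of electrons passes through cell 2.
Sn²⁺ + 2 e⁻ → Sn, so n(Sn) = 0.02939 / 2 = 0.01469 mol.
m(Sn) = 0.01469 × 118.71 = 1.74 g.

1.74 g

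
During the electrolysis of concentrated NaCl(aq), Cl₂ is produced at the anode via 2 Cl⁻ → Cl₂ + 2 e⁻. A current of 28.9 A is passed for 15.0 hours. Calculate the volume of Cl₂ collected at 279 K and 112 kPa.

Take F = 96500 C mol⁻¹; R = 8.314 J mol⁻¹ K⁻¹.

Q = I·t = 28.90 A × 54000 s = 1561000 C.
n(e⁻) = Q/F = 1561000 / 96500 = 16.17 mol.
2 electrons are transferred per Cl₂ molecule, so n(Cl₂) = 16.17 / 2 = 8.086 mol.
V = nRT/P = (8.086 × 8.314 × 279) / (112 × 10³ Pa) = 0.167 m³ = 167 L.

167 L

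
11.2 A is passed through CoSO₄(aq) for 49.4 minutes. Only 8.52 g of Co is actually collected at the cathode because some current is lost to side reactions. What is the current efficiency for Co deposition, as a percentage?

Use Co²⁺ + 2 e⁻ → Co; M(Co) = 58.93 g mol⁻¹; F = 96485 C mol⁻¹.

84.0 %

Q = I·t = 11.20 × 2964.0 = 33200 C; n(e⁻) = 33200/96485 = 0.3441 mol.
Theoretical n(Co) = n(e⁻)/2 = 0.1720 mol, i.e. m_theo = 0.1720 × 58.93 = 10.14 g.
Efficiency = m_actual / m_theo = 8.52 / 10.14 = 84.0 %.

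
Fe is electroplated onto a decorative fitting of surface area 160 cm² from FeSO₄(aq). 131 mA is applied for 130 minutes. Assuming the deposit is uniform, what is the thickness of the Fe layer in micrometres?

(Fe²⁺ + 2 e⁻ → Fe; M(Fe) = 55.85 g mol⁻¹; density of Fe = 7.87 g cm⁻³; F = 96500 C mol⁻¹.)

Q = I·t = 0.1310 × 7800.0 = 1022 C; n(e⁻) = 0.01059 mol.
n(Fe) = n(e⁻)/2 = 0.005294 mol, so m = 0.005294 × 55.85 = 0.2957 g.
Volume = m/ρ = 0.2957 / 7.87 = 0.03757 cm³.
Thickness = V/A = 0.03757 / 160 = 2.35 × 10⁻⁴ cm = 2.35 μm.

2.35 μm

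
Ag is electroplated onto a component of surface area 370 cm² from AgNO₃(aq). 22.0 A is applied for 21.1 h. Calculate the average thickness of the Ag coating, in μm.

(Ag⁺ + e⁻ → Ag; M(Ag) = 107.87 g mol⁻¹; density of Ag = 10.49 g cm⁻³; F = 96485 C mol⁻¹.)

Q = I·t = 22.00 × 75960 = 1671000 C; n(e⁻) = 17.32 mol.
n(Ag) = n(e⁻)/1 = 17.32 mol, so m = 17.32 × 107.87 = 1868 g.
Volume = m/ρ = 1868 / 10.49 = 178.1 cm³.
Thickness = V/A = 178.1 / 370 = 0.481 cm = 4810 μm.

4810 μm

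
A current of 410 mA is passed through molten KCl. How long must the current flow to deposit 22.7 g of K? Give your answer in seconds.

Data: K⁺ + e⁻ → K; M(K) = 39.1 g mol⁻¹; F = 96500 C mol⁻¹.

1.37 × 10⁵ s

n(K) = m/M = 22.7 / 39.1 = 0.5806 mol.
Each K atom requires 1 electron, so n(e⁻) = 1 × 0.5806 = 0.5806 mol.
Q = n(e⁻)·F = 0.5806 × 96500 = 56020 C.
t = Q/I = 56020 / 0.4100 A = 136600 s.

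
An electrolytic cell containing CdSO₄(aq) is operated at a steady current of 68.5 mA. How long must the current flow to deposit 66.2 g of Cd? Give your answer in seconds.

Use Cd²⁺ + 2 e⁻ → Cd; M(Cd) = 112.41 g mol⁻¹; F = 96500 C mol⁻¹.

1.66 × 10⁶ s

n(Cd) = m/M = 66.2 / 112.41 = 0.5889 mol.
Each Cd atom requires 2 electrons, so n(e⁻) = 2 × 0.5889 = 1.178 mol.
Q = n(e⁻)·F = 1.178 × 96500 = 113700 C.
t = Q/I = 113700 / 0.06850 A = 1659000 s.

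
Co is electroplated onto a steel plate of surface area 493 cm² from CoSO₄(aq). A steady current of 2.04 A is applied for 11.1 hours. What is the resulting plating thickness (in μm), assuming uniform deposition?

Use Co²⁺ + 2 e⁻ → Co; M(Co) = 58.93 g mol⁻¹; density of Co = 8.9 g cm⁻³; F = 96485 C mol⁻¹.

56.7 μm

Q = I·t = 2.040 × 39960 = 81520 C; n(e⁻) = 0.8449 mol.
n(Co) = n(e⁻)/2 = 0.4224 mol, so m = 0.4224 × 58.93 = 24.89 g.
Volume = m/ρ = 24.89 / 8.9 = 2.797 cm³.
Thickness = V/A = 2.797 / 493 = 0.00567 cm = 56.7 μm.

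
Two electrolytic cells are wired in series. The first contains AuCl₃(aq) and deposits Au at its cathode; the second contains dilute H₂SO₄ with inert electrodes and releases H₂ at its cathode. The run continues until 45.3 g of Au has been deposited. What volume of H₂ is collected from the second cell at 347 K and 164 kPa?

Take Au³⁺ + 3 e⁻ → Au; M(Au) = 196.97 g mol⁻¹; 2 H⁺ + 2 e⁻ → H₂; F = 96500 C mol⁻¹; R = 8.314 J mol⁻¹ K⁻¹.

6.07 L

n(Au) = 45.3 / 196.97 = 0.2300 mol, so n(e⁻) = 3 × 0.2300 = 0.6900 mol.
The cells are in series, so the same 0.6900 mol of electrons passes through the second cell.
2 H⁺ + 2 e⁻ → H₂ — 2 mol e⁻ per mol H₂, so n(H₂) = 0.6900/2 = 0.3450 mol.
V = nRT/P = (0.3450 × 8.314 × 347) / (164 × 10³) = 0.00607 m³ = 6.07 L.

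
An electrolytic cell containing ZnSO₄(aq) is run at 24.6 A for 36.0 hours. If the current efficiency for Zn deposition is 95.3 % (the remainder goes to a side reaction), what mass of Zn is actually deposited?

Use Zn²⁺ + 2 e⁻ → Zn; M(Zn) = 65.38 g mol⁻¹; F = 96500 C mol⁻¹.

Q = I·t = 24.60 × 129600 = 3188000 C.
n(e⁻) = 3188000/96500 = 33.04 mol; theoretically n(Zn) = 33.04/2 = 16.52 mol, m_theo = 1080 g.
At 95.3 % efficiency, m_actual = 0.953 × 1080 = 1030 g.

1030 g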